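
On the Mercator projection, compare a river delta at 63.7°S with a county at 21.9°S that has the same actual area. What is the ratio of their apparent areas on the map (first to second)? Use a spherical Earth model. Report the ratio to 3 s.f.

4.39

On Mercator, area is exaggerated by sec²φ = 1/cos²φ.
At 63.7°: sec²(63.7°) = 1/0.4431² = 5.094.
At 21.9°: sec²(21.9°) = 1/0.9278² = 1.162.
Ratio = 5.094/1.162 = cos²(21.9°)/cos²(63.7°) ≈ 4.39.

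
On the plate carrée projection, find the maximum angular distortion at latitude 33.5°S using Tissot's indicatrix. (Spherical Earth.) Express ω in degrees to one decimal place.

In the plate carrée (x = Rλ, y = Rφ), meridians are true-scale (h = 1) and parallels are stretched by k = sec φ.
At 33.5°: h = 1.000, k = 1.199; principal scales a = 1.199, b = 1.000.
sin(ω/2) = (a − b)/(a + b) = 0.1992/2.199 = 0.09058, so ω = 2 arcsin(0.09058) ≈ 10.4°.

10.4°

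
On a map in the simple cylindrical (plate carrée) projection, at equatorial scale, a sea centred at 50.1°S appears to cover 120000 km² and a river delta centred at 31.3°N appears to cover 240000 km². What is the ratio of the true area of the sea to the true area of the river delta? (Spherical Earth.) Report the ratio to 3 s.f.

On the plate carrée, areal scale = h·k = 1 × sec φ, so true area = apparent × cos φ.
True area of sea: 120000 × cos(50.1°) = 120000 × 0.6414 = 76970 km².
True area of river delta: 240000 × cos(31.3°) = 240000 × 0.8545 = 205100 km².
Ratio = 76970 / 205100 ≈ 0.375.

0.375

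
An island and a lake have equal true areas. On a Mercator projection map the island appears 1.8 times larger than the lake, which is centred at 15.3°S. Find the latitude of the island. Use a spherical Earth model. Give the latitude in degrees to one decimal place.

44.0°

Mercator areal scale is sec²φ, so apparent-area ratio = sec²φ₁ / sec²φ₂ = cos²φ₂ / cos²φ₁.
cos²φ₂ / cos²φ₁ = 1.8  ⇒  cos φ₁ = cos 15.3° / √1.8 = 0.9646/1.342 = 0.7189.
φ₁ = arccos(0.7189) ≈ 44.0°.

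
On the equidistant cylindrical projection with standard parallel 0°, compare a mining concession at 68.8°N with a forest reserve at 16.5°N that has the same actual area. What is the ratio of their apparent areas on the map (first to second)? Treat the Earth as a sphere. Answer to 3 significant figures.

Plate carrée maps x = Rλ, y = Rφ. The meridian scale is h = 1 and the parallel scale is k = 1/cos φ = sec φ.
Areal scale at 68.8°: h·k = 1.000 × 2.765 = 2.765.
Areal scale at 16.5°: h·k = 1.000 × 1.043 = 1.043.
Ratio = 2.765/1.043 ≈ 2.65.

2.65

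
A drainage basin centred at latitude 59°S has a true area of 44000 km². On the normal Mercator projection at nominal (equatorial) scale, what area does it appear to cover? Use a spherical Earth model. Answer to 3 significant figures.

Mercator is conformal, so the point scale is isotropic: h = k = sec φ = 1/cos φ.
Areal scale = k² = sec²φ = 1/cos²(59°) = 1/0.5150² = 3.770.
Apparent area = 44000 × 3.770 ≈ 166000 km².

166000 km²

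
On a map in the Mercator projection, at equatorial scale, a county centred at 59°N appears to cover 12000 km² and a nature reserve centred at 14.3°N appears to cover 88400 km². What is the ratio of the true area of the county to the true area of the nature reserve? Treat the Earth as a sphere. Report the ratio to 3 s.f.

0.0383

Mercator's areal exaggeration is sec²φ; hence true area = (apparent area) · cos²φ.
True area of county: 12000 × cos²(59°) = 12000 × 0.2653 = 3183 km².
True area of nature reserve: 88400 × cos²(14.3°) = 88400 × 0.9390 = 83010 km².
Ratio = 3183 / 83010 ≈ 0.0383.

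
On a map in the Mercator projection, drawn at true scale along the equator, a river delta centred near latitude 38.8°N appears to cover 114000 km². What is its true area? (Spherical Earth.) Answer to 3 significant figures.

For Mercator, h = k = sec φ (a conformal cylindrical projection has a single point scale, 1/cos φ).
Areal scale = k² = sec²φ = 1/cos²(38.8°) = 1/0.7793² = 1.646.
True area = apparent / (areal scale) = 114000 / 1.646 ≈ 69200 km².

69200 km²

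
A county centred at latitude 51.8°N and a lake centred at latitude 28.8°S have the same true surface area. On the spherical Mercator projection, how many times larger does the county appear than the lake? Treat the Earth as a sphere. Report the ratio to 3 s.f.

Mercator is conformal with k = sec φ, so areal scale = k² = sec²φ.
At 51.8°: sec²(51.8°) = 1/0.6184² = 2.615.
At 28.8°: sec²(28.8°) = 1/0.8763² = 1.302.
Ratio = 2.615/1.302 = cos²(28.8°)/cos²(51.8°) ≈ 2.01.

2.01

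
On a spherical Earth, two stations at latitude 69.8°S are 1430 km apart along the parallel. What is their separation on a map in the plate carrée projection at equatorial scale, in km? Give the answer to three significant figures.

For the equirectangular projection with φ₀ = 0 (plate carrée), h = 1 along meridians and k = sec φ along parallels.
Along the parallel, k = sec 69.8° = 1/0.3453 = 2.896.
Map distance = 1430 × 2.896 ≈ 4140 km.

4140 km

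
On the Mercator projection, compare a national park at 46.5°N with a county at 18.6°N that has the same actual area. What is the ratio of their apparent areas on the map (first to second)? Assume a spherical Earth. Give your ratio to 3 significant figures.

On Mercator, area is exaggerated by sec²φ = 1/cos²φ.
At 46.5°: sec²(46.5°) = 1/0.6884² = 2.110.
At 18.6°: sec²(18.6°) = 1/0.9478² = 1.113.
Ratio = 2.110/1.113 = cos²(18.6°)/cos²(46.5°) ≈ 1.90.

1.90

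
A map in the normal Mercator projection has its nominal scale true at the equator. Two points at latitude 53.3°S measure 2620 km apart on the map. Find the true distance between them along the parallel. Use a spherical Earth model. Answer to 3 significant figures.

The Mercator projection is conformal; its linear scale factor is the same in every direction and equals sec φ = 1/cos φ.
Along the parallel at 53.3°, map distances are exaggerated by k = sec 53.3° = 1.673.
True distance = 2620 / 1.673 = 2620 × cos 53.3° ≈ 1570 km.

1570 km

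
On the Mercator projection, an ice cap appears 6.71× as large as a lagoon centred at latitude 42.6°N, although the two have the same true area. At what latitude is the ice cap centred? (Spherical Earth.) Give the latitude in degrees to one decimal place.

73.5°

For equal true areas on Mercator, apparent areas scale as sec²φ, so the ratio is cos²φ₂ / cos²φ₁.
cos²φ₂ / cos²φ₁ = 6.71  ⇒  cos φ₁ = cos 42.6° / √6.71 = 0.7361/2.590 = 0.2842.
φ₁ = arccos(0.2842) ≈ 73.5°.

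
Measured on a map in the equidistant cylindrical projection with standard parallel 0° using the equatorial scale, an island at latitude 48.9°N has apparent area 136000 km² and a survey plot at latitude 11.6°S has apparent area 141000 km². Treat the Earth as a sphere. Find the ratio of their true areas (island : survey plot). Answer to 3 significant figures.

0.647

Plate carrée has h = 1 and k = sec φ, giving areal scale sec φ; true area = (apparent area) · cos φ.
True area of island: 136000 × cos(48.9°) = 136000 × 0.6574 = 89400 km².
True area of survey plot: 141000 × cos(11.6°) = 141000 × 0.9796 = 138100 km².
Ratio = 89400 / 138100 ≈ 0.647.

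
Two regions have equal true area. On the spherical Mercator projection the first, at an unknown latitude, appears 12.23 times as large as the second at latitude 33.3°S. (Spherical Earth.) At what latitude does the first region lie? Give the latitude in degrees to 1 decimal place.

For equal true areas on Mercator, apparent areas scale as sec²φ, so the ratio is cos²φ₂ / cos²φ₁.
cos²φ₂ / cos²φ₁ = 12.23  ⇒  cos φ₁ = cos 33.3° / √12.23 = 0.8358/3.497 = 0.2390.
φ₁ = arccos(0.2390) ≈ 76.2°.

76.2°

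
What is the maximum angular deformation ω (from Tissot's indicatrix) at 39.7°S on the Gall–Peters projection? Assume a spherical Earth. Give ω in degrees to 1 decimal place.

The Gall–Peters projection is cylindrical equal-area with φ₀ = 45°. For cylindrical equal-area with standard parallel φ₀, h = cos φ / cos φ₀ and k = cos φ₀ / cos φ, so h·k = 1.
At 39.7°: h = 1.088, k = 0.9190; principal scales a = 1.088, b = 0.9190.
sin(ω/2) = (a − b)/(a + b) = 0.1691/2.007 = 0.08423, so ω = 2 arcsin(0.08423) ≈ 9.7°.

9.7°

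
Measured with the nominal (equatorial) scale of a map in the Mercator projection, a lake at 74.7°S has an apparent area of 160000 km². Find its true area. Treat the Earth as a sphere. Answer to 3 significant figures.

11100 km²

Mercator is conformal, so the point scale is isotropic: h = k = sec φ = 1/cos φ.
Areal scale = k² = sec²φ = 1/cos²(74.7°) = 1/0.2639² = 14.36.
True area = apparent / (areal scale) = 160000 / 14.36 ≈ 11100 km².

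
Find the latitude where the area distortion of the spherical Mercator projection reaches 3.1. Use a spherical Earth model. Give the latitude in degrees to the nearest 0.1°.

Mercator areal scale is sec²φ.
sec²φ = 3.1  ⇒  cos²φ = 0.3226  ⇒  cos φ = 0.5680.
φ = arccos(0.5680) ≈ 55.4°.

55.4°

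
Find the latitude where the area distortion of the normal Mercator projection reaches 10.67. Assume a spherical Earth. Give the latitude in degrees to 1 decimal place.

Mercator areal scale is sec²φ.
sec²φ = 10.67  ⇒  cos²φ = 0.09372  ⇒  cos φ = 0.3061.
φ = arccos(0.3061) ≈ 72.2°.

72.2°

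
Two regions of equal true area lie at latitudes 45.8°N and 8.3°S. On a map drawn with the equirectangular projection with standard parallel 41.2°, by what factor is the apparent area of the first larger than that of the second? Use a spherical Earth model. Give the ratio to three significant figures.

1.42

In the equirectangular projection with standard parallel φ₀ = 41.2° (x = Rλ cos φ₀, y = Rφ), meridians are true-scale (h = 1) and the parallel scale is k = cos φ₀ / cos φ.
Areal scale at 45.8°: h·k = 1.000 × 1.079 = 1.079.
Areal scale at 8.3°: h·k = 1.000 × 0.7604 = 0.7604.
Ratio = 1.079/0.7604 ≈ 1.42.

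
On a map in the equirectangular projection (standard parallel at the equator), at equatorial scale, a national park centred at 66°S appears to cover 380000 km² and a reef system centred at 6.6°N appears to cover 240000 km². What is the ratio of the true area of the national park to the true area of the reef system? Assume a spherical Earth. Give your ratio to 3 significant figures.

0.648

Plate carrée has h = 1 and k = sec φ, giving areal scale sec φ; true area = (apparent area) · cos φ.
True area of national park: 380000 × cos(66°) = 380000 × 0.4067 = 154600 km².
True area of reef system: 240000 × cos(6.6°) = 240000 × 0.9934 = 238400 km².
Ratio = 154600 / 238400 ≈ 0.648.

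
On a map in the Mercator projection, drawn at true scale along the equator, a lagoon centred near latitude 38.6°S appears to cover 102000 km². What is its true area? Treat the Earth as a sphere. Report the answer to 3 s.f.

62300 km²

Mercator is conformal, so the point scale is isotropic: h = k = sec φ = 1/cos φ.
Areal scale = k² = sec²φ = 1/cos²(38.6°) = 1/0.7815² = 1.637.
True area = apparent / (areal scale) = 102000 / 1.637 ≈ 62300 km².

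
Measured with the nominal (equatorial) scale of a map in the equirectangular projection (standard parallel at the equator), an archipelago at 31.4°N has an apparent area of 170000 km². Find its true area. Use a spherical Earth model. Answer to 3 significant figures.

In the plate carrée (x = Rλ, y = Rφ), meridians are true-scale (h = 1) and parallels are stretched by k = sec φ.
Areal scale = h·k = 1 × sec φ; at 31.4°, h = 1.000, k = 1.172, so h·k = 1.172.
True area = apparent / (areal scale) = 170000 / 1.172 ≈ 145000 km².

145000 km²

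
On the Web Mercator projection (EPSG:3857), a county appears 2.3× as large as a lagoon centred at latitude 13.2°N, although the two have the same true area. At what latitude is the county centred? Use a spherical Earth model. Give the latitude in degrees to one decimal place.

50.1°

For equal true areas on Mercator, apparent areas scale as sec²φ, so the ratio is cos²φ₂ / cos²φ₁.
cos²φ₂ / cos²φ₁ = 2.3  ⇒  cos φ₁ = cos 13.2° / √2.3 = 0.9736/1.517 = 0.6420.
φ₁ = arccos(0.6420) ≈ 50.1°.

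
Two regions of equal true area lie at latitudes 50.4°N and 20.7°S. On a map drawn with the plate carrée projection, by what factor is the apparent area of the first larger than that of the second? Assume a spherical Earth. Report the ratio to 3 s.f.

For the equirectangular projection with φ₀ = 0 (plate carrée), h = 1 along meridians and k = sec φ along parallels.
Areal scale at 50.4°: h·k = 1.000 × 1.569 = 1.569.
Areal scale at 20.7°: h·k = 1.000 × 1.069 = 1.069.
Ratio = 1.569/1.069 ≈ 1.47.

1.47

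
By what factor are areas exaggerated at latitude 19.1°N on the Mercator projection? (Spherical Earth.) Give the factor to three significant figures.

1.12

Mercator is conformal, so the point scale is isotropic: h = k = sec φ = 1/cos φ.
Areal scale = k² = sec²φ = 1/cos²(19.1°) = 1/0.9449² = 1.120.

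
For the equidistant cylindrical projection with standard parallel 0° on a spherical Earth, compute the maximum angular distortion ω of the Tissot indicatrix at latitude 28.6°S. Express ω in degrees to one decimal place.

7.5°

In the plate carrée (x = Rλ, y = Rφ), meridians are true-scale (h = 1) and parallels are stretched by k = sec φ.
At 28.6°: h = 1.000, k = 1.139; principal scales a = 1.139, b = 1.000.
sin(ω/2) = (a − b)/(a + b) = 0.1390/2.139 = 0.06497, so ω = 2 arcsin(0.06497) ≈ 7.5°.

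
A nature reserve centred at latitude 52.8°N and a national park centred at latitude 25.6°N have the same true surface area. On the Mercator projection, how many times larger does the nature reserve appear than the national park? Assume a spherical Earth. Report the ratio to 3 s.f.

2.22

On Mercator, area is exaggerated by sec²φ = 1/cos²φ.
At 52.8°: sec²(52.8°) = 1/0.6046² = 2.736.
At 25.6°: sec²(25.6°) = 1/0.9018² = 1.230.
Ratio = 2.736/1.230 = cos²(25.6°)/cos²(52.8°) ≈ 2.22.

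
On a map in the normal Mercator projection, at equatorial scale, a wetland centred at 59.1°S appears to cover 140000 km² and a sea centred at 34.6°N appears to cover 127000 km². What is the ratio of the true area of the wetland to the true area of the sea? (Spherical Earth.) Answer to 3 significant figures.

On Mercator the areal scale is sec²φ, so true area = apparent × cos²φ.
True area of wetland: 140000 × cos²(59.1°) = 140000 × 0.2637 = 36920 km².
True area of sea: 127000 × cos²(34.6°) = 127000 × 0.6776 = 86050 km².
Ratio = 36920 / 86050 ≈ 0.429.

0.429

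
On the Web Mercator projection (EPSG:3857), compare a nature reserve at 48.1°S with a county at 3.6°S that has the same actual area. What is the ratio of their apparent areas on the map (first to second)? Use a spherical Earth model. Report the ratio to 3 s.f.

Mercator is conformal with k = sec φ, so areal scale = k² = sec²φ.
At 48.1°: sec²(48.1°) = 1/0.6678² = 2.242.
At 3.6°: sec²(3.6°) = 1/0.9980² = 1.004.
Ratio = 2.242/1.004 = cos²(3.6°)/cos²(48.1°) ≈ 2.23.

2.23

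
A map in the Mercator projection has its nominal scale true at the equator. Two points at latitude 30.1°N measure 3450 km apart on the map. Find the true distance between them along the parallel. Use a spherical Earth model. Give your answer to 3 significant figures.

2980 km

The Mercator projection is conformal; its linear scale factor is the same in every direction and equals sec φ = 1/cos φ.
Along the parallel at 30.1°, map distances are exaggerated by k = sec 30.1° = 1.156.
True distance = 3450 / 1.156 = 3450 × cos 30.1° ≈ 2980 km.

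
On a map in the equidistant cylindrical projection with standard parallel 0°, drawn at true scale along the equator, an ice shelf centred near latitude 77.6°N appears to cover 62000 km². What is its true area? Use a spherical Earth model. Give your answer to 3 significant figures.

13300 km²

For the equirectangular projection with φ₀ = 0 (plate carrée), h = 1 along meridians and k = sec φ along parallels.
Areal scale = h·k = 1 × sec φ; at 77.6°, h = 1.000, k = 4.657, so h·k = 4.657.
True area = apparent / (areal scale) = 62000 / 4.657 ≈ 13300 km².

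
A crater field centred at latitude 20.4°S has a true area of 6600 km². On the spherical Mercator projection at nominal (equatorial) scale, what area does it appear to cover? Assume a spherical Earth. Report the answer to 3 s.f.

7510 km²

For Mercator, h = k = sec φ (a conformal cylindrical projection has a single point scale, 1/cos φ).
Areal scale = k² = sec²φ = 1/cos²(20.4°) = 1/0.9373² = 1.138.
Apparent area = 6600 × 1.138 ≈ 7510 km².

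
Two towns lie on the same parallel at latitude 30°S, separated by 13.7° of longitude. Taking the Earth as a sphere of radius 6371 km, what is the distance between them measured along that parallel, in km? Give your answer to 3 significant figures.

1320 km

Arc length along a parallel = R cos φ · Δλ (with Δλ in radians).
= 6371 × cos 30° × (13.7° × π/180) = 6371 × 0.8660 × 0.2391 ≈ 1320 km.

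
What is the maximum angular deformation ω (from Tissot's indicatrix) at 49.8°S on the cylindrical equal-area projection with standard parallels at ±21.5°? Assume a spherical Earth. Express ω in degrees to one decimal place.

41.0°

A cylindrical equal-area projection with standard parallel φ₀ has meridian scale h = cos φ / cos φ₀ and parallel scale k = cos φ₀ / cos φ (so areas are preserved, h·k = 1).
At 49.8°: h = 0.6937, k = 1.441; principal scales a = 1.441, b = 0.6937.
sin(ω/2) = (a − b)/(a + b) = 0.7478/2.135 = 0.3502, so ω = 2 arcsin(0.3502) ≈ 41.0°.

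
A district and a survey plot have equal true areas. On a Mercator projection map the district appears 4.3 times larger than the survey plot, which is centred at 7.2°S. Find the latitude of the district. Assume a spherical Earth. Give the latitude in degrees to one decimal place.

For equal true areas on Mercator, apparent areas scale as sec²φ, so the ratio is cos²φ₂ / cos²φ₁.
cos²φ₂ / cos²φ₁ = 4.3  ⇒  cos φ₁ = cos 7.2° / √4.3 = 0.9921/2.074 = 0.4784.
φ₁ = arccos(0.4784) ≈ 61.4°.

61.4°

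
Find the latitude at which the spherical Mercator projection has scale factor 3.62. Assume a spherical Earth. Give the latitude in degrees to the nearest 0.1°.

74.0°

Mercator scale is k = sec φ = 1/cos φ.
1/cos φ = 3.62  ⇒  cos φ = 0.2762  ⇒  φ = arccos(0.2762) ≈ 74.0°.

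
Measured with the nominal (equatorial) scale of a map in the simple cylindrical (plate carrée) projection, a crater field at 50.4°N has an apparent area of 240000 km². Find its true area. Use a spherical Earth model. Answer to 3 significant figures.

For the equirectangular projection with φ₀ = 0 (plate carrée), h = 1 along meridians and k = sec φ along parallels.
Areal scale = h·k = 1 × sec φ; at 50.4°, h = 1.000, k = 1.569, so h·k = 1.569.
True area = apparent / (areal scale) = 240000 / 1.569 ≈ 153000 km².

153000 km²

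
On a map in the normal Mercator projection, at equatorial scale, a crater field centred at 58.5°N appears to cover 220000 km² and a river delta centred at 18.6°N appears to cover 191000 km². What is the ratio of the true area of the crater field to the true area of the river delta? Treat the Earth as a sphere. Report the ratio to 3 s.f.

Mercator's areal exaggeration is sec²φ; hence true area = (apparent area) · cos²φ.
True area of crater field: 220000 × cos²(58.5°) = 220000 × 0.2730 = 60060 km².
True area of river delta: 191000 × cos²(18.6°) = 191000 × 0.8983 = 171600 km².
Ratio = 60060 / 171600 ≈ 0.350.

0.350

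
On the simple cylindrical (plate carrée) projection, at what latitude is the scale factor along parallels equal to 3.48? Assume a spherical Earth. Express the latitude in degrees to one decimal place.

Plate carrée: h = 1, k = sec φ along parallels.
sec φ = 3.48  ⇒  cos φ = 0.2874  ⇒  φ ≈ 73.3°.

73.3°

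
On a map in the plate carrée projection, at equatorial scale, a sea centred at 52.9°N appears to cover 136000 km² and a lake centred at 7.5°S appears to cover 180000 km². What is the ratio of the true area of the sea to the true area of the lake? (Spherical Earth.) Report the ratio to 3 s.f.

On the plate carrée, areal scale = h·k = 1 × sec φ, so true area = apparent × cos φ.
True area of sea: 136000 × cos(52.9°) = 136000 × 0.6032 = 82040 km².
True area of lake: 180000 × cos(7.5°) = 180000 × 0.9914 = 178500 km².
Ratio = 82040 / 178500 ≈ 0.460.

0.460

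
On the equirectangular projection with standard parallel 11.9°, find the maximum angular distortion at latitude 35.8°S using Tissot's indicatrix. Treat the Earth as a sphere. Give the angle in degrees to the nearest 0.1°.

10.7°

In the equirectangular projection with standard parallel φ₀ = 11.9° (x = Rλ cos φ₀, y = Rφ), meridians are true-scale (h = 1) and the parallel scale is k = cos φ₀ / cos φ.
At 35.8°: h = 1.000, k = 1.206; principal scales a = 1.206, b = 1.000.
sin(ω/2) = (a − b)/(a + b) = 0.2065/2.206 = 0.09357, so ω = 2 arcsin(0.09357) ≈ 10.7°.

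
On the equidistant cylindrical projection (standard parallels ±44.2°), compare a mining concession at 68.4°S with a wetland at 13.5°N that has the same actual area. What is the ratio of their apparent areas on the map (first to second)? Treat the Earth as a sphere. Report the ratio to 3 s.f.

2.64

In the equirectangular projection with standard parallel φ₀ = 44.2° (x = Rλ cos φ₀, y = Rφ), meridians are true-scale (h = 1) and the parallel scale is k = cos φ₀ / cos φ.
Areal scale at 68.4°: h·k = 1.000 × 1.947 = 1.947.
Areal scale at 13.5°: h·k = 1.000 × 0.7373 = 0.7373.
Ratio = 1.947/0.7373 ≈ 2.64.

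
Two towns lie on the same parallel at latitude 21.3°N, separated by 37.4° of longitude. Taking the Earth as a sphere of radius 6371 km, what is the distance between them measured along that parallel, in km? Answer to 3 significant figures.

Arc length along a parallel = R cos φ · Δλ (with Δλ in radians).
= 6371 × cos 21.3° × (37.4° × π/180) = 6371 × 0.9317 × 0.6528 ≈ 3870 km.

3870 km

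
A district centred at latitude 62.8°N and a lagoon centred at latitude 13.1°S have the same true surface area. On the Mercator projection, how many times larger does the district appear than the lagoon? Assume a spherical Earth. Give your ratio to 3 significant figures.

4.54

Mercator areal scale is sec²φ.
At 62.8°: sec²(62.8°) = 1/0.4571² = 4.786.
At 13.1°: sec²(13.1°) = 1/0.9740² = 1.054.
Ratio = 4.786/1.054 = cos²(13.1°)/cos²(62.8°) ≈ 4.54.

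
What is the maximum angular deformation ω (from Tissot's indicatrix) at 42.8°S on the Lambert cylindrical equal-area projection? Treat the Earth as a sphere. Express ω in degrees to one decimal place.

The Lambert cylindrical equal-area projection is the cylindrical equal-area projection with its standard parallel at the equator (φ₀ = 0). A cylindrical equal-area projection with standard parallel φ₀ has meridian scale h = cos φ / cos φ₀ and parallel scale k = cos φ₀ / cos φ (so areas are preserved, h·k = 1).
At 42.8°: h = 0.7337, k = 1.363; principal scales a = 1.363, b = 0.7337.
sin(ω/2) = (a − b)/(a + b) = 0.6292/2.097 = 0.3001, so ω = 2 arcsin(0.3001) ≈ 34.9°.

34.9°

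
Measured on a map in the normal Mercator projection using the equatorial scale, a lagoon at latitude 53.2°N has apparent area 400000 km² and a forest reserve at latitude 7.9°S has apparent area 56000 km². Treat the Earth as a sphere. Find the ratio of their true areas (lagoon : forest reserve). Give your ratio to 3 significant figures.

2.61

Mercator's areal exaggeration is sec²φ; hence true area = (apparent area) · cos²φ.
True area of lagoon: 400000 × cos²(53.2°) = 400000 × 0.3588 = 143500 km².
True area of forest reserve: 56000 × cos²(7.9°) = 56000 × 0.9811 = 54940 km².
Ratio = 143500 / 54940 ≈ 2.61.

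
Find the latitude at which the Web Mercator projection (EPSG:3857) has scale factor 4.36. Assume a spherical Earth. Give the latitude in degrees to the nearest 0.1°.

Mercator scale is k = sec φ = 1/cos φ.
1/cos φ = 4.36  ⇒  cos φ = 0.2294  ⇒  φ = arccos(0.2294) ≈ 76.7°.

76.7°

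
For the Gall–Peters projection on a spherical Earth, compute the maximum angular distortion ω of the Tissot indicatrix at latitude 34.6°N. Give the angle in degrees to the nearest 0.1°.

Gall–Peters is a cylindrical equal-area projection with standard parallels at ±45°. A cylindrical equal-area projection with standard parallel φ₀ has meridian scale h = cos φ / cos φ₀ and parallel scale k = cos φ₀ / cos φ (so areas are preserved, h·k = 1).
At 34.6°: h = 1.164, k = 0.8590; principal scales a = 1.164, b = 0.8590.
sin(ω/2) = (a − b)/(a + b) = 0.3051/2.023 = 0.1508, so ω = 2 arcsin(0.1508) ≈ 17.3°.

17.3°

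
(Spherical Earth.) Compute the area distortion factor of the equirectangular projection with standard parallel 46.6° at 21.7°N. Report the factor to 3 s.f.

0.739

The equidistant cylindrical projection with φ₀ = 46.6° has h = 1 (meridians true) and k = cos φ₀ / cos φ along parallels.
Areal scale = h·k = 1 × cos φ₀ / cos φ; at 21.7°, h = 1.000, k = 0.7395, so h·k = 0.7395.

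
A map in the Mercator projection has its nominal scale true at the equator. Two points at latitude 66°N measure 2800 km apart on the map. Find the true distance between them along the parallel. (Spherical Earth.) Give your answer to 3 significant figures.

1140 km

The Mercator projection is conformal; its linear scale factor is the same in every direction and equals sec φ = 1/cos φ.
Along the parallel at 66°, map distances are exaggerated by k = sec 66° = 2.459.
True distance = 2800 / 2.459 = 2800 × cos 66° ≈ 1140 km.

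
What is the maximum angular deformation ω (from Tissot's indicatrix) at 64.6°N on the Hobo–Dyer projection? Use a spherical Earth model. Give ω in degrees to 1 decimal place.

66.4°

Hobo–Dyer is a cylindrical equal-area projection with standard parallels at ±37.5°. A cylindrical equal-area projection with standard parallel φ₀ has meridian scale h = cos φ / cos φ₀ and parallel scale k = cos φ₀ / cos φ (so areas are preserved, h·k = 1).
At 64.6°: h = 0.5407, k = 1.850; principal scales a = 1.850, b = 0.5407.
sin(ω/2) = (a − b)/(a + b) = 1.309/2.390 = 0.5476, so ω = 2 arcsin(0.5476) ≈ 66.4°.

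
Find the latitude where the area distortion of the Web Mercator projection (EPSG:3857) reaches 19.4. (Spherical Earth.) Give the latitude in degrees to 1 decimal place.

Mercator areal scale is sec²φ.
sec²φ = 19.4  ⇒  cos²φ = 0.05155  ⇒  cos φ = 0.2270.
φ = arccos(0.2270) ≈ 76.9°.

76.9°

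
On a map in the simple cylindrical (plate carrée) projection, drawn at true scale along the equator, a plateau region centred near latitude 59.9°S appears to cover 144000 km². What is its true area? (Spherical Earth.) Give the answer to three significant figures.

72200 km²

For the equirectangular projection with φ₀ = 0 (plate carrée), h = 1 along meridians and k = sec φ along parallels.
Areal scale = h·k = 1 × sec φ; at 59.9°, h = 1.000, k = 1.994, so h·k = 1.994.
True area = apparent / (areal scale) = 144000 / 1.994 ≈ 72200 km².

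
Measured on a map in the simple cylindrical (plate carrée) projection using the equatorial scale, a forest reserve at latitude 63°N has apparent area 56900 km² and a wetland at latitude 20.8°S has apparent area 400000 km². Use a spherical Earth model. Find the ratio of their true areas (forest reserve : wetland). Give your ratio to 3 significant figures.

0.0691

Plate carrée has h = 1 and k = sec φ, giving areal scale sec φ; true area = (apparent area) · cos φ.
True area of forest reserve: 56900 × cos(63°) = 56900 × 0.4540 = 25830 km².
True area of wetland: 400000 × cos(20.8°) = 400000 × 0.9348 = 373900 km².
Ratio = 25830 / 373900 ≈ 0.0691.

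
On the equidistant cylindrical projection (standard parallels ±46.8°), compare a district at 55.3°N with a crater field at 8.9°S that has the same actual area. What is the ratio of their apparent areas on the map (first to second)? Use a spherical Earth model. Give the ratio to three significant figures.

1.74

With standard parallel φ₀ = 46.8°, the equirectangular projection gives x = Rλ cos φ₀, y = Rφ, so h = 1 and k = cos 46.8° / cos φ.
Areal scale at 55.3°: h·k = 1.000 × 1.202 = 1.202.
Areal scale at 8.9°: h·k = 1.000 × 0.6929 = 0.6929.
Ratio = 1.202/0.6929 ≈ 1.74.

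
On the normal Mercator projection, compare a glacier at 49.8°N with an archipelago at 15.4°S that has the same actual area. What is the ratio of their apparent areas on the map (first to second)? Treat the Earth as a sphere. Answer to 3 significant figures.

2.23

Mercator is conformal with k = sec φ, so areal scale = k² = sec²φ.
At 49.8°: sec²(49.8°) = 1/0.6455² = 2.400.
At 15.4°: sec²(15.4°) = 1/0.9641² = 1.076.
Ratio = 2.400/1.076 = cos²(15.4°)/cos²(49.8°) ≈ 2.23.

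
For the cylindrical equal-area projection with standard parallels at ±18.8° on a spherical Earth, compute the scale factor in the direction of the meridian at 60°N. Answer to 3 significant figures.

0.528

For cylindrical equal-area with standard parallel φ₀, h = cos φ / cos φ₀ and k = cos φ₀ / cos φ, so h·k = 1.
h = cos 60° / cos 18.8° = 0.5000/0.9466 = 0.5282.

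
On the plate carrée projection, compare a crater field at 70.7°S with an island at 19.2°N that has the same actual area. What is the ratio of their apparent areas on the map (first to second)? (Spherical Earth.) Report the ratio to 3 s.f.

In the plate carrée (x = Rλ, y = Rφ), meridians are true-scale (h = 1) and parallels are stretched by k = sec φ.
Areal scale at 70.7°: h·k = 1.000 × 3.026 = 3.026.
Areal scale at 19.2°: h·k = 1.000 × 1.059 = 1.059.
Ratio = 3.026/1.059 ≈ 2.86.

2.86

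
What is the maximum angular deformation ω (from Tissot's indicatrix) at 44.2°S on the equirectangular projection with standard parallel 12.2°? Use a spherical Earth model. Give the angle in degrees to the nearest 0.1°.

17.7°

In the equirectangular projection with standard parallel φ₀ = 12.2° (x = Rλ cos φ₀, y = Rφ), meridians are true-scale (h = 1) and the parallel scale is k = cos φ₀ / cos φ.
At 44.2°: h = 1.000, k = 1.363; principal scales a = 1.363, b = 1.000.
sin(ω/2) = (a − b)/(a + b) = 0.3634/2.363 = 0.1538, so ω = 2 arcsin(0.1538) ≈ 17.7°.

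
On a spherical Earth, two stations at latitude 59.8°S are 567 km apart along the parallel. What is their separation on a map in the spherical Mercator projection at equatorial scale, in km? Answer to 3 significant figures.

For Mercator, h = k = sec φ (a conformal cylindrical projection has a single point scale, 1/cos φ).
Along the parallel, k = sec 59.8° = 1/0.5030 = 1.988.
Map distance = 567 × 1.988 ≈ 1130 km.

1130 km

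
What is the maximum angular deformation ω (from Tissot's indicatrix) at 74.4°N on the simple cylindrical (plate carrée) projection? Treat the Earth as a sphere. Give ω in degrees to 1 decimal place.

Plate carrée maps x = Rλ, y = Rφ. The meridian scale is h = 1 and the parallel scale is k = 1/cos φ = sec φ.
At 74.4°: h = 1.000, k = 3.719; principal scales a = 3.719, b = 1.000.
sin(ω/2) = (a − b)/(a + b) = 2.719/4.719 = 0.5761, so ω = 2 arcsin(0.5761) ≈ 70.4°.

70.4°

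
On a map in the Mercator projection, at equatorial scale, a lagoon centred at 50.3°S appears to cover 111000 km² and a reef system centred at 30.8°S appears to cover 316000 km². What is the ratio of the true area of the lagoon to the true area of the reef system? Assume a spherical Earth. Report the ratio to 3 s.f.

0.194

Mercator's areal exaggeration is sec²φ; hence true area = (apparent area) · cos²φ.
True area of lagoon: 111000 × cos²(50.3°) = 111000 × 0.4080 = 45290 km².
True area of reef system: 316000 × cos²(30.8°) = 316000 × 0.7378 = 233100 km².
Ratio = 45290 / 233100 ≈ 0.194.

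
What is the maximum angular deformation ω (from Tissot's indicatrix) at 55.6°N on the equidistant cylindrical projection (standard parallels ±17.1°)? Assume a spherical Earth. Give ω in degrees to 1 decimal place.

29.8°

In the equirectangular projection with standard parallel φ₀ = 17.1° (x = Rλ cos φ₀, y = Rφ), meridians are true-scale (h = 1) and the parallel scale is k = cos φ₀ / cos φ.
At 55.6°: h = 1.000, k = 1.692; principal scales a = 1.692, b = 1.000.
sin(ω/2) = (a − b)/(a + b) = 0.6918/2.692 = 0.2570, so ω = 2 arcsin(0.2570) ≈ 29.8°.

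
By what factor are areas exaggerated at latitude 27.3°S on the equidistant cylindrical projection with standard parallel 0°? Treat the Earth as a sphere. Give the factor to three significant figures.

1.13

Plate carrée maps x = Rλ, y = Rφ. The meridian scale is h = 1 and the parallel scale is k = 1/cos φ = sec φ.
Areal scale = h·k = 1 × sec φ; at 27.3°, h = 1.000, k = 1.125, so h·k = 1.125.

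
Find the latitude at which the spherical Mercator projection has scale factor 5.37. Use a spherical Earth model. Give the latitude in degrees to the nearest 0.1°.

79.3°

Mercator scale is k = sec φ = 1/cos φ.
1/cos φ = 5.37  ⇒  cos φ = 0.1862  ⇒  φ = arccos(0.1862) ≈ 79.3°.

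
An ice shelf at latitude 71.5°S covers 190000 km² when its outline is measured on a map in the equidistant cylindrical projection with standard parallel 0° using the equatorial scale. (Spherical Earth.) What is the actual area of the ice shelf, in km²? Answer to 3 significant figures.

60300 km²

For the equirectangular projection with φ₀ = 0 (plate carrée), h = 1 along meridians and k = sec φ along parallels.
Areal scale = h·k = 1 × sec φ; at 71.5°, h = 1.000, k = 3.152, so h·k = 3.152.
True area = apparent / (areal scale) = 190000 / 3.152 ≈ 60300 km².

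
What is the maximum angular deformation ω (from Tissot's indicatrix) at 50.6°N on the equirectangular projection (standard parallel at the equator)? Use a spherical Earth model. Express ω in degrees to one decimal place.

25.8°

In the plate carrée (x = Rλ, y = Rφ), meridians are true-scale (h = 1) and parallels are stretched by k = sec φ.
At 50.6°: h = 1.000, k = 1.575; principal scales a = 1.575, b = 1.000.
sin(ω/2) = (a − b)/(a + b) = 0.5755/2.575 = 0.2234, so ω = 2 arcsin(0.2234) ≈ 25.8°.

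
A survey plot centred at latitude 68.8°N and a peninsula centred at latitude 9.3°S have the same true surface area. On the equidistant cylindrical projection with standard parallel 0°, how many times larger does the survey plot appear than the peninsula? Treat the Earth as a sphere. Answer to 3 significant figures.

2.73

Plate carrée maps x = Rλ, y = Rφ. The meridian scale is h = 1 and the parallel scale is k = 1/cos φ = sec φ.
Areal scale at 68.8°: h·k = 1.000 × 2.765 = 2.765.
Areal scale at 9.3°: h·k = 1.000 × 1.013 = 1.013.
Ratio = 2.765/1.013 ≈ 2.73.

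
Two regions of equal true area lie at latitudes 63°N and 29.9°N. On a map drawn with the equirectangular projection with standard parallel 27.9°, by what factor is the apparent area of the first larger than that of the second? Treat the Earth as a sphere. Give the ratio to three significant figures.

1.91

The equidistant cylindrical projection with φ₀ = 27.9° has h = 1 (meridians true) and k = cos φ₀ / cos φ along parallels.
Areal scale at 63°: h·k = 1.000 × 1.947 = 1.947.
Areal scale at 29.9°: h·k = 1.000 × 1.019 = 1.019.
Ratio = 1.947/1.019 ≈ 1.91.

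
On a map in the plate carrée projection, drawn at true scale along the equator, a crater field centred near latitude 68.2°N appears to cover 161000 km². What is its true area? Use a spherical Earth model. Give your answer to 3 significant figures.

59800 km²

For the equirectangular projection with φ₀ = 0 (plate carrée), h = 1 along meridians and k = sec φ along parallels.
Areal scale = h·k = 1 × sec φ; at 68.2°, h = 1.000, k = 2.693, so h·k = 2.693.
True area = apparent / (areal scale) = 161000 / 2.693 ≈ 59800 km².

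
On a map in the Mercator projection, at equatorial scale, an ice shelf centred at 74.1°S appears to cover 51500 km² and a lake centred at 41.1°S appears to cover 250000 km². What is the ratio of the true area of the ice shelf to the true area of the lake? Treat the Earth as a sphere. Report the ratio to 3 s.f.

0.0272

Mercator's areal exaggeration is sec²φ; hence true area = (apparent area) · cos²φ.
True area of ice shelf: 51500 × cos²(74.1°) = 51500 × 0.07505 = 3865 km².
True area of lake: 250000 × cos²(41.1°) = 250000 × 0.5679 = 142000 km².
Ratio = 3865 / 142000 ≈ 0.0272.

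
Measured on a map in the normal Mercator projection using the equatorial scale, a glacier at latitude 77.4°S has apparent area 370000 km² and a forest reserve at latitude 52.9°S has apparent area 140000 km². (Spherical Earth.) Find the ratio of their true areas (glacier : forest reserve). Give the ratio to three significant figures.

0.346

On Mercator the areal scale is sec²φ, so true area = apparent × cos²φ.
True area of glacier: 370000 × cos²(77.4°) = 370000 × 0.04759 = 17610 km².
True area of forest reserve: 140000 × cos²(52.9°) = 140000 × 0.3639 = 50940 km².
Ratio = 17610 / 50940 ≈ 0.346.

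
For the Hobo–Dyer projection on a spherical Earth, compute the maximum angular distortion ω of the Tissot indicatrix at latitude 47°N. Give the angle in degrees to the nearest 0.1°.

17.3°

Hobo–Dyer is a cylindrical equal-area projection with standard parallels at ±37.5°. A cylindrical equal-area projection with standard parallel φ₀ has meridian scale h = cos φ / cos φ₀ and parallel scale k = cos φ₀ / cos φ (so areas are preserved, h·k = 1).
At 47°: h = 0.8596, k = 1.163; principal scales a = 1.163, b = 0.8596.
sin(ω/2) = (a − b)/(a + b) = 0.3036/2.023 = 0.1501, so ω = 2 arcsin(0.1501) ≈ 17.3°.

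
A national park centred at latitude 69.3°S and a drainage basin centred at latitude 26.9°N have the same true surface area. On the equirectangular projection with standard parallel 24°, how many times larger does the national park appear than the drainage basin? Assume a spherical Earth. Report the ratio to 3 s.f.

In the equirectangular projection with standard parallel φ₀ = 24° (x = Rλ cos φ₀, y = Rφ), meridians are true-scale (h = 1) and the parallel scale is k = cos φ₀ / cos φ.
Areal scale at 69.3°: h·k = 1.000 × 2.584 = 2.584.
Areal scale at 26.9°: h·k = 1.000 × 1.024 = 1.024.
Ratio = 2.584/1.024 ≈ 2.52.

2.52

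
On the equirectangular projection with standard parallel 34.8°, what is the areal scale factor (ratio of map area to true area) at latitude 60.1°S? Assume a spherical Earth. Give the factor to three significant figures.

In the equirectangular projection with standard parallel φ₀ = 34.8° (x = Rλ cos φ₀, y = Rφ), meridians are true-scale (h = 1) and the parallel scale is k = cos φ₀ / cos φ.
Areal scale = h·k = 1 × cos φ₀ / cos φ; at 60.1°, h = 1.000, k = 1.647, so h·k = 1.647.

1.65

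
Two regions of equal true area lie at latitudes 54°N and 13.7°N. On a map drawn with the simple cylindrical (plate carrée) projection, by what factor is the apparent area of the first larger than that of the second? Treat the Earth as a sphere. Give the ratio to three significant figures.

1.65

In the plate carrée (x = Rλ, y = Rφ), meridians are true-scale (h = 1) and parallels are stretched by k = sec φ.
Areal scale at 54°: h·k = 1.000 × 1.701 = 1.701.
Areal scale at 13.7°: h·k = 1.000 × 1.029 = 1.029.
Ratio = 1.701/1.029 ≈ 1.65.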